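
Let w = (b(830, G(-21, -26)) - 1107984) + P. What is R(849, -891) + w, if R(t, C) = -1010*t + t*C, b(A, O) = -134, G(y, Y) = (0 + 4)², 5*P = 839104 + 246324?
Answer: -12524907/5 ≈ -2.5050e+6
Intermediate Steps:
P = 1085428/5 (P = (839104 + 246324)/5 = (⅕)*1085428 = 1085428/5 ≈ 2.1709e+5)
G(y, Y) = 16 (G(y, Y) = 4² = 16)
R(t, C) = -1010*t + C*t
w = -4455162/5 (w = (-134 - 1107984) + 1085428/5 = -1108118 + 1085428/5 = -4455162/5 ≈ -8.9103e+5)
R(849, -891) + w = 849*(-1010 - 891) - 4455162/5 = 849*(-1901) - 4455162/5 = -1613949 - 4455162/5 = -12524907/5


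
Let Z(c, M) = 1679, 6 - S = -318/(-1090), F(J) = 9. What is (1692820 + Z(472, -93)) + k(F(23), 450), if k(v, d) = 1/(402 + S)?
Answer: 376519372844/222201 ≈ 1.6945e+6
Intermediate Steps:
S = 3111/545 (S = 6 - (-318)/(-1090) = 6 - (-318)*(-1)/1090 = 6 - 1*159/545 = 6 - 159/545 = 3111/545 ≈ 5.7083)
k(v, d) = 545/222201 (k(v, d) = 1/(402 + 3111/545) = 1/(222201/545) = 545/222201)
(1692820 + Z(472, -93)) + k(F(23), 450) = (1692820 + 1679) + 545/222201 = 1694499 + 545/222201 = 376519372844/222201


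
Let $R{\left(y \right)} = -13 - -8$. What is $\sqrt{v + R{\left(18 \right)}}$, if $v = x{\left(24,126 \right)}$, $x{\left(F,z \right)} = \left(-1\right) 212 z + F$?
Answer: $i \sqrt{26693} \approx 163.38 i$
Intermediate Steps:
$R{\left(y \right)} = -5$ ($R{\left(y \right)} = -13 + 8 = -5$)
$x{\left(F,z \right)} = F - 212 z$ ($x{\left(F,z \right)} = - 212 z + F = F - 212 z$)
$v = -26688$ ($v = 24 - 26712 = -26688$)
$\sqrt{v + R{\left(18 \right)}} = \sqrt{-26688 - 5} = \sqrt{-26693} = i \sqrt{26693}$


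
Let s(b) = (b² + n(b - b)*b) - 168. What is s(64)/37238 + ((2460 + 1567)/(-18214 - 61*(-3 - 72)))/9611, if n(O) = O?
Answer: 257374839843/2440660983551 ≈ 0.10545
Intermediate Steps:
s(b) = -168 + b² (s(b) = (b² + (b - b)*b) - 168 = (b² + 0*b) - 168 = (b² + 0) - 168 = b² - 168 = -168 + b²)
s(64)/37238 + ((2460 + 1567)/(-18214 - 61*(-3 - 72)))/9611 = (-168 + 64²)/37238 + ((2460 + 1567)/(-18214 - 61*(-3 - 72)))/9611 = (-168 + 4096)*(1/37238) + (4027/(-18214 - 61*(-75)))*(1/9611) = 3928*(1/37238) + (4027/(-18214 + 4575))*(1/9611) = 1964/18619 + (4027/(-13639))*(1/9611) = 1964/18619 + (4027*(-1/13639))*(1/9611) = 1964/18619 - 4027/13639*1/9611 = 1964/18619 - 4027/131084429 = 257374839843/2440660983551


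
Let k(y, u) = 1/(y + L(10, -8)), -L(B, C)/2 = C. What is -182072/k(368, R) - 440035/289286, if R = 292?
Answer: -20225618587363/289286 ≈ -6.9916e+7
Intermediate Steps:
L(B, C) = -2*C
k(y, u) = 1/(16 + y) (k(y, u) = 1/(y - 2*(-8)) = 1/(y + 16) = 1/(16 + y))
-182072/k(368, R) - 440035/289286 = -182072/(1/(16 + 368)) - 440035/289286 = -182072/(1/384) - 440035*1/289286 = -182072/1/384 - 440035/289286 = -182072*384 - 440035/289286 = -69915648 - 440035/289286 = -20225618587363/289286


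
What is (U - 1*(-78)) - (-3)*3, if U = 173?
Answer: 260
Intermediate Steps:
(U - 1*(-78)) - (-3)*3 = (173 - 1*(-78)) - (-3)*3 = (173 + 78) - 1*(-9) = 251 + 9 = 260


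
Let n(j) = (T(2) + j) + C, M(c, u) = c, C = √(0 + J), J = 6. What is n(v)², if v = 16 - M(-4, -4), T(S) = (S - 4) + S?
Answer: (20 + √6)² ≈ 503.98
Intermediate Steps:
T(S) = -4 + 2*S (T(S) = (-4 + S) + S = -4 + 2*S)
C = √6 (C = √(0 + 6) = √6 ≈ 2.4495)
v = 20 (v = 16 - 1*(-4) = 16 + 4 = 20)
n(j) = j + √6 (n(j) = ((-4 + 2*2) + j) + √6 = ((-4 + 4) + j) + √6 = (0 + j) + √6 = j + √6)
n(v)² = (20 + √6)²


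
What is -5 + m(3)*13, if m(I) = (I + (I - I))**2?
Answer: 112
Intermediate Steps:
m(I) = I**2 (m(I) = (I + 0)**2 = I**2)
-5 + m(3)*13 = -5 + 3**2*13 = -5 + 9*13 = -5 + 117 = 112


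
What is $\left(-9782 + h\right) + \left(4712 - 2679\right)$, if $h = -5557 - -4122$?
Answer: $-9184$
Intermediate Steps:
$h = -1435$ ($h = -5557 + 4122 = -1435$)
$\left(-9782 + h\right) + \left(4712 - 2679\right) = \left(-9782 - 1435\right) + \left(4712 - 2679\right) = -11217 + \left(4712 - 2679\right) = -11217 + 2033 = -9184$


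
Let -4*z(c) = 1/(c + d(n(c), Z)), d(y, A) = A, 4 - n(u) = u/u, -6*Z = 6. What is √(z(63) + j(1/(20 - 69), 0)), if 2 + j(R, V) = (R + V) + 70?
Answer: √51214418/868 ≈ 8.2447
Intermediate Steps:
Z = -1 (Z = -⅙*6 = -1)
n(u) = 3 (n(u) = 4 - u/u = 4 - 1*1 = 4 - 1 = 3)
j(R, V) = 68 + R + V (j(R, V) = -2 + ((R + V) + 70) = -2 + (70 + R + V) = 68 + R + V)
z(c) = -1/(4*(-1 + c)) (z(c) = -1/(4*(c - 1)) = -1/(4*(-1 + c)))
√(z(63) + j(1/(20 - 69), 0)) = √(-1/(-4 + 4*63) + (68 + 1/(20 - 69) + 0)) = √(-1/(-4 + 252) + (68 + 1/(-49) + 0)) = √(-1/248 + (68 - 1/49 + 0)) = √(-1*1/248 + 3331/49) = √(-1/248 + 3331/49) = √(826039/12152) = √51214418/868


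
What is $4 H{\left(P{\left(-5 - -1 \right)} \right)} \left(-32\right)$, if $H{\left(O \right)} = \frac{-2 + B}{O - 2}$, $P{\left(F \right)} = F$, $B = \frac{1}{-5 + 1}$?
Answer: $-48$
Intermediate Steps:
$B = - \frac{1}{4}$ ($B = \frac{1}{-4} = - \frac{1}{4} \approx -0.25$)
$H{\left(O \right)} = - \frac{9}{4 \left(-2 + O\right)}$ ($H{\left(O \right)} = \frac{-2 - \frac{1}{4}}{O - 2} = \frac{1}{-2 + O} \left(- \frac{9}{4}\right) = - \frac{9}{4 \left(-2 + O\right)}$)
$4 H{\left(P{\left(-5 - -1 \right)} \right)} \left(-32\right) = 4 \left(- \frac{9}{-8 + 4 \left(-5 - -1\right)}\right) \left(-32\right) = 4 \left(- \frac{9}{-8 + 4 \left(-5 + 1\right)}\right) \left(-32\right) = 4 \left(- \frac{9}{-8 + 4 \left(-4\right)}\right) \left(-32\right) = 4 \left(- \frac{9}{-8 - 16}\right) \left(-32\right) = 4 \left(- \frac{9}{-24}\right) \left(-32\right) = 4 \left(\left(-9\right) \left(- \frac{1}{24}\right)\right) \left(-32\right) = 4 \cdot \frac{3}{8} \left(-32\right) = \frac{3}{2} \left(-32\right) = -48$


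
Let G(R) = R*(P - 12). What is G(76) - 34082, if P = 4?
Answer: -34690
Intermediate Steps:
G(R) = -8*R (G(R) = R*(4 - 12) = R*(-8) = -8*R)
G(76) - 34082 = -8*76 - 34082 = -608 - 34082 = -34690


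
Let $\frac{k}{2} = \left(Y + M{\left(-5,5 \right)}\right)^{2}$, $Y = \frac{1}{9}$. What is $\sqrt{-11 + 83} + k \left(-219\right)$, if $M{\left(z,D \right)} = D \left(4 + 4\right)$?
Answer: $- \frac{19026866}{27} + 6 \sqrt{2} \approx -7.0469 \cdot 10^{5}$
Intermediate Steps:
$Y = \frac{1}{9} \approx 0.11111$
$M{\left(z,D \right)} = 8 D$ ($M{\left(z,D \right)} = D 8 = 8 D$)
$k = \frac{260642}{81}$ ($k = 2 \left(\frac{1}{9} + 8 \cdot 5\right)^{2} = 2 \left(\frac{1}{9} + 40\right)^{2} = 2 \left(\frac{361}{9}\right)^{2} = 2 \cdot \frac{130321}{81} = \frac{260642}{81} \approx 3217.8$)
$\sqrt{-11 + 83} + k \left(-219\right) = \sqrt{-11 + 83} + \frac{260642}{81} \left(-219\right) = \sqrt{72} - \frac{19026866}{27} = 6 \sqrt{2} - \frac{19026866}{27} = - \frac{19026866}{27} + 6 \sqrt{2}$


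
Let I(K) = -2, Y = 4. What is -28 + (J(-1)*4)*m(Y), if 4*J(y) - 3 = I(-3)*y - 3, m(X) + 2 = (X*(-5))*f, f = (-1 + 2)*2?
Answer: -112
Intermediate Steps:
f = 2 (f = 1*2 = 2)
m(X) = -2 - 10*X (m(X) = -2 + (X*(-5))*2 = -2 - 5*X*2 = -2 - 10*X)
J(y) = -y/2 (J(y) = 3/4 + (-2*y - 3)/4 = 3/4 + (-3 - 2*y)/4 = 3/4 + (-3/4 - y/2) = -y/2)
-28 + (J(-1)*4)*m(Y) = -28 + (-1/2*(-1)*4)*(-2 - 10*4) = -28 + ((1/2)*4)*(-2 - 40) = -28 + 2*(-42) = -28 - 84 = -112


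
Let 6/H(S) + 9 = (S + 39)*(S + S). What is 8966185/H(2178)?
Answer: 28862875775985/2 ≈ 1.4431e+13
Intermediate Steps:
H(S) = 6/(-9 + 2*S*(39 + S)) (H(S) = 6/(-9 + (S + 39)*(S + S)) = 6/(-9 + (39 + S)*(2*S)) = 6/(-9 + 2*S*(39 + S)))
8966185/H(2178) = 8966185/((6/(-9 + 2*2178**2 + 78*2178))) = 8966185/((6/(-9 + 2*4743684 + 169884))) = 8966185/((6/(-9 + 9487368 + 169884))) = 8966185/((6/9657243)) = 8966185/((6*(1/9657243))) = 8966185/(2/3219081) = 8966185*(3219081/2) = 28862875775985/2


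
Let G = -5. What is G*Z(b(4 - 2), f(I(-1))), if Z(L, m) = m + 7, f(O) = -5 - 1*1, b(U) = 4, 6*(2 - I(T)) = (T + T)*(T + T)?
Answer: -5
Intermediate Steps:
I(T) = 2 - 2*T²/3 (I(T) = 2 - (T + T)*(T + T)/6 = 2 - 2*T*2*T/6 = 2 - 2*T²/3)
f(O) = -6 (f(O) = -5 - 1 = -6)
Z(L, m) = 7 + m
G*Z(b(4 - 2), f(I(-1))) = -5*(7 - 6) = -5*1 = -5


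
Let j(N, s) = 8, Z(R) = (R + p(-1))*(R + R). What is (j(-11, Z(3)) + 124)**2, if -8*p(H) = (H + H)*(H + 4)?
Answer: 17424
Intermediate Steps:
p(H) = -H*(4 + H)/4 (p(H) = -(H + H)*(H + 4)/8 = -2*H*(4 + H)/8 = -H*(4 + H)/4)
Z(R) = 2*R*(3/4 + R) (Z(R) = (R - 1/4*(-1)*(4 - 1))*(R + R) = (R - 1/4*(-1)*3)*(2*R) = (R + 3/4)*(2*R) = (3/4 + R)*(2*R) = 2*R*(3/4 + R))
(j(-11, Z(3)) + 124)**2 = (8 + 124)**2 = 132**2 = 17424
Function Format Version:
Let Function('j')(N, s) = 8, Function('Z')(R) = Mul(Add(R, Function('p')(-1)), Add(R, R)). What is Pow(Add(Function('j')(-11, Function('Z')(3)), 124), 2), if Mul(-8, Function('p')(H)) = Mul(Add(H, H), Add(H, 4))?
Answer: 17424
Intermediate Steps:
Function('p')(H) = Mul(Rational(-1, 4), H, Add(4, H)) (Function('p')(H) = Mul(Rational(-1, 8), Mul(Add(H, H), Add(H, 4))) = Mul(Rational(-1, 8), Mul(Mul(2, H), Add(4, H))) = Mul(Rational(-1, 8), Mul(2, H, Add(4, H))) = Mul(Rational(-1, 4), H, Add(4, H)))
Function('Z')(R) = Mul(2, R, Add(Rational(3, 4), R)) (Function('Z')(R) = Mul(Add(R, Mul(Rational(-1, 4), -1, Add(4, -1))), Add(R, R)) = Mul(Add(R, Mul(Rational(-1, 4), -1, 3)), Mul(2, R)) = Mul(Add(R, Rational(3, 4)), Mul(2, R)) = Mul(Add(Rational(3, 4), R), Mul(2, R)) = Mul(2, R, Add(Rational(3, 4), R)))
Pow(Add(Function('j')(-11, Function('Z')(3)), 124), 2) = Pow(Add(8, 124), 2) = Pow(132, 2) = 17424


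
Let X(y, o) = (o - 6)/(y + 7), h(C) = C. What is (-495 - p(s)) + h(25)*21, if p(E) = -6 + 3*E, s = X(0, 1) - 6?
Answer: 393/7 ≈ 56.143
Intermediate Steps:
X(y, o) = (-6 + o)/(7 + y)
s = -47/7 (s = (-6 + 1)/(7 + 0) - 6 = -5/7 - 1*6 = (⅐)*(-5) - 6 = -5/7 - 6 = -47/7 ≈ -6.7143)
(-495 - p(s)) + h(25)*21 = (-495 - (-6 + 3*(-47/7))) + 25*21 = (-495 - (-6 - 141/7)) + 525 = (-495 - 1*(-183/7)) + 525 = (-495 + 183/7) + 525 = -3282/7 + 525 = 393/7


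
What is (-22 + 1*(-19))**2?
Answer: 1681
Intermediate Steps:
(-22 + 1*(-19))**2 = (-22 - 19)**2 = (-41)**2 = 1681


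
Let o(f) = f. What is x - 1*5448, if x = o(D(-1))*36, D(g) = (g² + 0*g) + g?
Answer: -5448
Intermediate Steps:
D(g) = g + g² (D(g) = (g² + 0) + g = g² + g = g + g²)
x = 0 (x = -(1 - 1)*36 = -1*0*36 = 0*36 = 0)
x - 1*5448 = 0 - 1*5448 = 0 - 5448 = -5448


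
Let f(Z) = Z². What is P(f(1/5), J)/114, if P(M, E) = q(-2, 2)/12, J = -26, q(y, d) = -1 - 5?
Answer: -1/228 ≈ -0.0043860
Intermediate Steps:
q(y, d) = -6
P(M, E) = -½ (P(M, E) = -6/12 = -6*1/12 = -½)
P(f(1/5), J)/114 = -½/114 = -½*1/114 = -1/228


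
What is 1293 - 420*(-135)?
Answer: 57993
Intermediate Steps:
1293 - 420*(-135) = 1293 + 56700 = 57993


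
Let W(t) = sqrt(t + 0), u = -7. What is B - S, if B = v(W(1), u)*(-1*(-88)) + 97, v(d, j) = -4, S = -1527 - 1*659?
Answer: 1931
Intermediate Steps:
S = -2186 (S = -1527 - 659 = -2186)
W(t) = sqrt(t)
B = -255 (B = -(-4)*(-88) + 97 = -4*88 + 97 = -352 + 97 = -255)
B - S = -255 - 1*(-2186) = -255 + 2186 = 1931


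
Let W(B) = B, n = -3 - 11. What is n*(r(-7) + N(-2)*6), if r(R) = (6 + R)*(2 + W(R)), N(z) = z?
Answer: 98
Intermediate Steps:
n = -14
r(R) = (2 + R)*(6 + R) (r(R) = (6 + R)*(2 + R) = (2 + R)*(6 + R))
n*(r(-7) + N(-2)*6) = -14*((12 + (-7)**2 + 8*(-7)) - 2*6) = -14*((12 + 49 - 56) - 12) = -14*(5 - 12) = -14*(-7) = 98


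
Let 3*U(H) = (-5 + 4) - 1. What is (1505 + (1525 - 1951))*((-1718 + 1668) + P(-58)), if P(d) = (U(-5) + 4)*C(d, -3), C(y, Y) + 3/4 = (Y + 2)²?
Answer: -318305/6 ≈ -53051.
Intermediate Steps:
C(y, Y) = -¾ + (2 + Y)² (C(y, Y) = -¾ + (Y + 2)² = -¾ + (2 + Y)²)
U(H) = -⅔ (U(H) = ((-5 + 4) - 1)/3 = (-1 - 1)/3 = (⅓)*(-2) = -⅔)
P(d) = ⅚ (P(d) = (-⅔ + 4)*(-¾ + (2 - 3)²) = 10*(-¾ + (-1)²)/3 = 10*(-¾ + 1)/3 = (10/3)*(¼) = ⅚)
(1505 + (1525 - 1951))*((-1718 + 1668) + P(-58)) = (1505 + (1525 - 1951))*((-1718 + 1668) + ⅚) = (1505 - 426)*(-50 + ⅚) = 1079*(-295/6) = -318305/6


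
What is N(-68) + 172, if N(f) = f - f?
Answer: 172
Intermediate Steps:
N(f) = 0
N(-68) + 172 = 0 + 172 = 172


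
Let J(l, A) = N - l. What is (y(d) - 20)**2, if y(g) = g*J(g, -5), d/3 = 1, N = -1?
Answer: 1024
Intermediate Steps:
d = 3 (d = 3*1 = 3)
J(l, A) = -1 - l
y(g) = g*(-1 - g)
(y(d) - 20)**2 = (-1*3*(1 + 3) - 20)**2 = (-1*3*4 - 20)**2 = (-12 - 20)**2 = (-32)**2 = 1024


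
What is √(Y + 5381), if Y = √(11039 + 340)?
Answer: √(5381 + √11379) ≈ 74.079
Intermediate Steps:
Y = √11379 ≈ 106.67
√(Y + 5381) = √(√11379 + 5381) = √(5381 + √11379)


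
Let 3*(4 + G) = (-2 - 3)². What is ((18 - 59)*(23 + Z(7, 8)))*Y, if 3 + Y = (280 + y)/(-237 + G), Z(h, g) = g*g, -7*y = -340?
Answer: 38448693/2443 ≈ 15738.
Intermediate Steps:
y = 340/7 (y = -⅐*(-340) = 340/7 ≈ 48.571)
Z(h, g) = g²
G = 13/3 (G = -4 + (-2 - 3)²/3 = -4 + (⅓)*(-5)² = -4 + (⅓)*25 = -4 + 25/3 = 13/3 ≈ 4.3333)
Y = -10779/2443 (Y = -3 + (280 + 340/7)/(-237 + 13/3) = -3 + 2300/(7*(-698/3)) = -3 + (2300/7)*(-3/698) = -3 - 3450/2443 = -10779/2443 ≈ -4.4122)
((18 - 59)*(23 + Z(7, 8)))*Y = ((18 - 59)*(23 + 8²))*(-10779/2443) = -41*(23 + 64)*(-10779/2443) = -41*87*(-10779/2443) = -3567*(-10779/2443) = 38448693/2443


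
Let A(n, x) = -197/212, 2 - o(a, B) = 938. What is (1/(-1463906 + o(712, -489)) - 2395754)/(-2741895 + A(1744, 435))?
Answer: 371996514572114/425743097579477 ≈ 0.87376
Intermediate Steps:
o(a, B) = -936 (o(a, B) = 2 - 1*938 = 2 - 938 = -936)
A(n, x) = -197/212 (A(n, x) = -197*1/212 = -197/212)
(1/(-1463906 + o(712, -489)) - 2395754)/(-2741895 + A(1744, 435)) = (1/(-1463906 - 936) - 2395754)/(-2741895 - 197/212) = (1/(-1464842) - 2395754)/(-581281937/212) = (-1/1464842 - 2395754)*(-212/581281937) = -3509401080869/1464842*(-212/581281937) = 371996514572114/425743097579477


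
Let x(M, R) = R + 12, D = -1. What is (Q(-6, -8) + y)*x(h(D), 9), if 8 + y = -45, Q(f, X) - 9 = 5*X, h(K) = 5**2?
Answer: -1764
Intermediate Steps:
h(K) = 25
Q(f, X) = 9 + 5*X
x(M, R) = 12 + R
y = -53 (y = -8 - 45 = -53)
(Q(-6, -8) + y)*x(h(D), 9) = ((9 + 5*(-8)) - 53)*(12 + 9) = ((9 - 40) - 53)*21 = (-31 - 53)*21 = -84*21 = -1764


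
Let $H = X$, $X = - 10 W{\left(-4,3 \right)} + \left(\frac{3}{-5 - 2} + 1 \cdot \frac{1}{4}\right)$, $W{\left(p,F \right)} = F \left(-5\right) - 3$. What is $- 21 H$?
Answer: $- \frac{15105}{4} \approx -3776.3$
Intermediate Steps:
$W{\left(p,F \right)} = -3 - 5 F$ ($W{\left(p,F \right)} = - 5 F - 3 = -3 - 5 F$)
$X = \frac{5035}{28}$ ($X = - 10 \left(-3 - 15\right) + \left(\frac{3}{-5 - 2} + 1 \cdot \frac{1}{4}\right) = - 10 \left(-3 - 15\right) + \left(\frac{3}{-7} + 1 \cdot \frac{1}{4}\right) = \left(-10\right) \left(-18\right) + \left(3 \left(- \frac{1}{7}\right) + \frac{1}{4}\right) = 180 + \left(- \frac{3}{7} + \frac{1}{4}\right) = 180 - \frac{5}{28} = \frac{5035}{28} \approx 179.82$)
$H = \frac{5035}{28} \approx 179.82$
$- 21 H = \left(-21\right) \frac{5035}{28} = - \frac{15105}{4}$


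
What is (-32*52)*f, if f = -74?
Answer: 123136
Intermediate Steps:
(-32*52)*f = -32*52*(-74) = -1664*(-74) = 123136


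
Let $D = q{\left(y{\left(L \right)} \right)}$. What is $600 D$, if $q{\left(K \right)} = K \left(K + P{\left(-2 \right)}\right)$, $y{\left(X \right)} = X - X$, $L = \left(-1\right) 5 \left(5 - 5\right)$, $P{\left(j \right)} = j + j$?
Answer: $0$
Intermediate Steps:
$P{\left(j \right)} = 2 j$
$L = 0$ ($L = \left(-5\right) 0 = 0$)
$y{\left(X \right)} = 0$
$q{\left(K \right)} = K \left(-4 + K\right)$ ($q{\left(K \right)} = K \left(K + 2 \left(-2\right)\right) = K \left(K - 4\right) = K \left(-4 + K\right)$)
$D = 0$ ($D = 0 \left(-4 + 0\right) = 0 \left(-4\right) = 0$)
$600 D = 600 \cdot 0 = 0$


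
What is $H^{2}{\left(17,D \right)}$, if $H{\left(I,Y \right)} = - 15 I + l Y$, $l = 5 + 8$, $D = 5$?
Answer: $36100$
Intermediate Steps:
$l = 13$
$H{\left(I,Y \right)} = - 15 I + 13 Y$
$H^{2}{\left(17,D \right)} = \left(\left(-15\right) 17 + 13 \cdot 5\right)^{2} = \left(-255 + 65\right)^{2} = \left(-190\right)^{2} = 36100$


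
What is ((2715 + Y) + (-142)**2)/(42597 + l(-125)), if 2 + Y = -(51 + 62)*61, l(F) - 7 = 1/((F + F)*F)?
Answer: 166500000/443791667 ≈ 0.37518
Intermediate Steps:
l(F) = 7 + 1/(2*F**2) (l(F) = 7 + 1/((F + F)*F) = 7 + 1/(((2*F))*F) = 7 + (1/(2*F))/F = 7 + 1/(2*F**2))
Y = -6895 (Y = -2 - (51 + 62)*61 = -2 - 113*61 = -2 - 1*6893 = -2 - 6893 = -6895)
((2715 + Y) + (-142)**2)/(42597 + l(-125)) = ((2715 - 6895) + (-142)**2)/(42597 + (7 + (1/2)/(-125)**2)) = (-4180 + 20164)/(42597 + (7 + (1/2)*(1/15625))) = 15984/(42597 + (7 + 1/31250)) = 15984/(42597 + 218751/31250) = 15984/(1331375001/31250) = 15984*(31250/1331375001) = 166500000/443791667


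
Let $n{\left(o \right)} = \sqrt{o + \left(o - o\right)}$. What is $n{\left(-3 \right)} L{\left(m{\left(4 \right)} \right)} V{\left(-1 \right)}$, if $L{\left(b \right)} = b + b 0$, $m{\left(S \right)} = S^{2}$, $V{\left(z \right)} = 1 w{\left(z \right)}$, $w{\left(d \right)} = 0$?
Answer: $0$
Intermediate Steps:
$V{\left(z \right)} = 0$ ($V{\left(z \right)} = 1 \cdot 0 = 0$)
$n{\left(o \right)} = \sqrt{o}$ ($n{\left(o \right)} = \sqrt{o + 0} = \sqrt{o}$)
$L{\left(b \right)} = b$ ($L{\left(b \right)} = b + 0 = b$)
$n{\left(-3 \right)} L{\left(m{\left(4 \right)} \right)} V{\left(-1 \right)} = \sqrt{-3} \cdot 4^{2} \cdot 0 = i \sqrt{3} \cdot 16 \cdot 0 = 16 i \sqrt{3} \cdot 0 = 0$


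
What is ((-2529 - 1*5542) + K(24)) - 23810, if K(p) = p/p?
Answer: -31880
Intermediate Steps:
K(p) = 1
((-2529 - 1*5542) + K(24)) - 23810 = ((-2529 - 1*5542) + 1) - 23810 = ((-2529 - 5542) + 1) - 23810 = (-8071 + 1) - 23810 = -8070 - 23810 = -31880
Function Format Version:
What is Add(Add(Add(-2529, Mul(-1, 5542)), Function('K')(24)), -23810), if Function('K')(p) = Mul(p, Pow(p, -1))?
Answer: -31880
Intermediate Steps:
Function('K')(p) = 1
Add(Add(Add(-2529, Mul(-1, 5542)), Function('K')(24)), -23810) = Add(Add(Add(-2529, Mul(-1, 5542)), 1), -23810) = Add(Add(Add(-2529, -5542), 1), -23810) = Add(Add(-8071, 1), -23810) = Add(-8070, -23810) = -31880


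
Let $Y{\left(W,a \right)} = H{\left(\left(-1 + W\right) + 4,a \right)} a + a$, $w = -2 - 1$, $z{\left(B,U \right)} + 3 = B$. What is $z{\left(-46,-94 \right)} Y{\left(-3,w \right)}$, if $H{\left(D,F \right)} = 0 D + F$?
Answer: $-294$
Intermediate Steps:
$z{\left(B,U \right)} = -3 + B$
$w = -3$
$H{\left(D,F \right)} = F$ ($H{\left(D,F \right)} = 0 + F = F$)
$Y{\left(W,a \right)} = a + a^{2}$ ($Y{\left(W,a \right)} = a a + a = a^{2} + a = a + a^{2}$)
$z{\left(-46,-94 \right)} Y{\left(-3,w \right)} = \left(-3 - 46\right) \left(- 3 \left(1 - 3\right)\right) = - 49 \left(\left(-3\right) \left(-2\right)\right) = \left(-49\right) 6 = -294$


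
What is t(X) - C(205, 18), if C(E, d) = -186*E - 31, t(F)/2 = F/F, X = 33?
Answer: 38163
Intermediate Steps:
t(F) = 2 (t(F) = 2*(F/F) = 2*1 = 2)
C(E, d) = -31 - 186*E
t(X) - C(205, 18) = 2 - (-31 - 186*205) = 2 - (-31 - 38130) = 2 - 1*(-38161) = 2 + 38161 = 38163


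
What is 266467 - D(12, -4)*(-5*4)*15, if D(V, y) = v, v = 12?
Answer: 270067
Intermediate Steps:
D(V, y) = 12
266467 - D(12, -4)*(-5*4)*15 = 266467 - 12*(-5*4)*15 = 266467 - 12*(-20)*15 = 266467 - (-240)*15 = 266467 - 1*(-3600) = 266467 + 3600 = 270067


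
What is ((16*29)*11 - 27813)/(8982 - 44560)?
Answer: 22709/35578 ≈ 0.63829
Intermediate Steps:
((16*29)*11 - 27813)/(8982 - 44560) = (464*11 - 27813)/(-35578) = (5104 - 27813)*(-1/35578) = -22709*(-1/35578) = 22709/35578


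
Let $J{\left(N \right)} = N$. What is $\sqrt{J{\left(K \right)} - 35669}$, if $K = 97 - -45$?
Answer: $i \sqrt{35527} \approx 188.49 i$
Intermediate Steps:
$K = 142$ ($K = 97 + 45 = 142$)
$\sqrt{J{\left(K \right)} - 35669} = \sqrt{142 - 35669} = \sqrt{-35527} = i \sqrt{35527}$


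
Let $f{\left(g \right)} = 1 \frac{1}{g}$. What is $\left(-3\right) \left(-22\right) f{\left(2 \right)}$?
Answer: $33$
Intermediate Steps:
$f{\left(g \right)} = \frac{1}{g}$
$\left(-3\right) \left(-22\right) f{\left(2 \right)} = \frac{\left(-3\right) \left(-22\right)}{2} = 66 \cdot \frac{1}{2} = 33$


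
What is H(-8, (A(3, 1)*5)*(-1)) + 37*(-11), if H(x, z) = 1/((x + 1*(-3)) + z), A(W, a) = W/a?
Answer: -10583/26 ≈ -407.04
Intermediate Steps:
H(x, z) = 1/(-3 + x + z) (H(x, z) = 1/((x - 3) + z) = 1/((-3 + x) + z) = 1/(-3 + x + z))
H(-8, (A(3, 1)*5)*(-1)) + 37*(-11) = 1/(-3 - 8 + ((3/1)*5)*(-1)) + 37*(-11) = 1/(-3 - 8 + ((3*1)*5)*(-1)) - 407 = 1/(-3 - 8 + (3*5)*(-1)) - 407 = 1/(-3 - 8 + 15*(-1)) - 407 = 1/(-3 - 8 - 15) - 407 = 1/(-26) - 407 = -1/26 - 407 = -10583/26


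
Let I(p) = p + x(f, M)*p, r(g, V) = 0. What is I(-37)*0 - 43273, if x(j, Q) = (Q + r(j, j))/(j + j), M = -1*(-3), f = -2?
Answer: -43273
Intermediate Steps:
M = 3
x(j, Q) = Q/(2*j) (x(j, Q) = (Q + 0)/(j + j) = Q/((2*j)) = Q*(1/(2*j)) = Q/(2*j))
I(p) = p/4 (I(p) = p + ((½)*3/(-2))*p = p + ((½)*3*(-½))*p = p - 3*p/4 = p/4)
I(-37)*0 - 43273 = ((¼)*(-37))*0 - 43273 = -37/4*0 - 43273 = 0 - 43273 = -43273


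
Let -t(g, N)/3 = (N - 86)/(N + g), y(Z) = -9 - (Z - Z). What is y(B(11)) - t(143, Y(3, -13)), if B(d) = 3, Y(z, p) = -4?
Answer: -1521/139 ≈ -10.942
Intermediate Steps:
y(Z) = -9 (y(Z) = -9 - 1*0 = -9 + 0 = -9)
t(g, N) = -3*(-86 + N)/(N + g) (t(g, N) = -3*(N - 86)/(N + g) = -3*(-86 + N)/(N + g))
y(B(11)) - t(143, Y(3, -13)) = -9 - 3*(86 - 1*(-4))/(-4 + 143) = -9 - 3*(86 + 4)/139 = -9 - 3*90/139 = -9 - 1*270/139 = -9 - 270/139 = -1521/139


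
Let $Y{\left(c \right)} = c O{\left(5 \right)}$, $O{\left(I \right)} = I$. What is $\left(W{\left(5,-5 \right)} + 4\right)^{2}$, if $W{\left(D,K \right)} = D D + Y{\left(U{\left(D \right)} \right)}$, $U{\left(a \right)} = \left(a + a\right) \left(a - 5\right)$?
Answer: $841$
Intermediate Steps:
$U{\left(a \right)} = 2 a \left(-5 + a\right)$
$Y{\left(c \right)} = 5 c$ ($Y{\left(c \right)} = c 5 = 5 c$)
$W{\left(D,K \right)} = D^{2} + 10 D \left(-5 + D\right)$ ($W{\left(D,K \right)} = D D + 5 \cdot 2 D \left(-5 + D\right) = D^{2} + 10 D \left(-5 + D\right)$)
$\left(W{\left(5,-5 \right)} + 4\right)^{2} = \left(5 \left(-50 + 11 \cdot 5\right) + 4\right)^{2} = \left(5 \left(-50 + 55\right) + 4\right)^{2} = \left(5 \cdot 5 + 4\right)^{2} = \left(25 + 4\right)^{2} = 29^{2} = 841$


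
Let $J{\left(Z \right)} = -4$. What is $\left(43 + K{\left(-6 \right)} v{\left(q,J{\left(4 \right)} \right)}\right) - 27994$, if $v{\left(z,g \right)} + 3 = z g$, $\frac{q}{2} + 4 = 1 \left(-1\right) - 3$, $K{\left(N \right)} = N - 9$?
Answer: $-28866$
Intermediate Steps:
$K{\left(N \right)} = -9 + N$
$q = -16$ ($q = -8 + 2 \left(1 \left(-1\right) - 3\right) = -8 + 2 \left(-1 - 3\right) = -8 + 2 \left(-4\right) = -8 - 8 = -16$)
$v{\left(z,g \right)} = -3 + g z$ ($v{\left(z,g \right)} = -3 + z g = -3 + g z$)
$\left(43 + K{\left(-6 \right)} v{\left(q,J{\left(4 \right)} \right)}\right) - 27994 = \left(43 + \left(-9 - 6\right) \left(-3 - -64\right)\right) - 27994 = \left(43 - 15 \left(-3 + 64\right)\right) - 27994 = \left(43 - 915\right) - 27994 = -872 - 27994 = -28866$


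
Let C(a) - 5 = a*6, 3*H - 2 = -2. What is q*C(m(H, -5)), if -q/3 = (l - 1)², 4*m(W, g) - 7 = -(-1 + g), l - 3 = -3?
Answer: -147/2 ≈ -73.500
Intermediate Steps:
H = 0 (H = ⅔ + (⅓)*(-2) = ⅔ - ⅔ = 0)
l = 0 (l = 3 - 3 = 0)
m(W, g) = 2 - g/4 (m(W, g) = 7/4 + (-(-1 + g))/4 = 7/4 + (1 - g)/4 = 7/4 + (¼ - g/4) = 2 - g/4)
q = -3 (q = -3*(0 - 1)² = -3*(-1)² = -3*1 = -3)
C(a) = 5 + 6*a (C(a) = 5 + a*6 = 5 + 6*a)
q*C(m(H, -5)) = -3*(5 + 6*(2 - ¼*(-5))) = -3*(5 + 6*(2 + 5/4)) = -3*(5 + 6*(13/4)) = -3*(5 + 39/2) = -3*49/2 = -147/2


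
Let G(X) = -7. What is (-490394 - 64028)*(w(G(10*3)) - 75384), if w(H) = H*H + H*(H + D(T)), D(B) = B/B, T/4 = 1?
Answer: 41744095646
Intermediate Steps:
T = 4 (T = 4*1 = 4)
D(B) = 1
w(H) = H**2 + H*(1 + H) (w(H) = H*H + H*(H + 1) = H**2 + H*(1 + H))
(-490394 - 64028)*(w(G(10*3)) - 75384) = (-490394 - 64028)*(-7*(1 + 2*(-7)) - 75384) = -554422*(-7*(1 - 14) - 75384) = -554422*(-7*(-13) - 75384) = -554422*(91 - 75384) = -554422*(-75293) = 41744095646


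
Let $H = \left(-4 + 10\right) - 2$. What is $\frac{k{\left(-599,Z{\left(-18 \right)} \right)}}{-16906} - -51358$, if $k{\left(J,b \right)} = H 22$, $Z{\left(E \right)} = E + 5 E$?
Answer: $\frac{434129130}{8453} \approx 51358.0$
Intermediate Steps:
$Z{\left(E \right)} = 6 E$
$H = 4$ ($H = 6 - 2 = 4$)
$k{\left(J,b \right)} = 88$ ($k{\left(J,b \right)} = 4 \cdot 22 = 88$)
$\frac{k{\left(-599,Z{\left(-18 \right)} \right)}}{-16906} - -51358 = \frac{88}{-16906} - -51358 = 88 \left(- \frac{1}{16906}\right) + 51358 = - \frac{44}{8453} + 51358 = \frac{434129130}{8453}$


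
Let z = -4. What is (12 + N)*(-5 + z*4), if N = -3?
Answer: -189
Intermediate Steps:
(12 + N)*(-5 + z*4) = (12 - 3)*(-5 - 4*4) = 9*(-5 - 16) = 9*(-21) = -189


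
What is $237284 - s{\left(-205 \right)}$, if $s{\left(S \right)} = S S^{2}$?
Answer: $8852409$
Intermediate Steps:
$s{\left(S \right)} = S^{3}$
$237284 - s{\left(-205 \right)} = 237284 - \left(-205\right)^{3} = 237284 - -8615125 = 237284 + 8615125 = 8852409$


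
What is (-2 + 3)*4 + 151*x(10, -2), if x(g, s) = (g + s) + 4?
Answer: 1816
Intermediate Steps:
x(g, s) = 4 + g + s
(-2 + 3)*4 + 151*x(10, -2) = (-2 + 3)*4 + 151*(4 + 10 - 2) = 1*4 + 151*12 = 4 + 1812 = 1816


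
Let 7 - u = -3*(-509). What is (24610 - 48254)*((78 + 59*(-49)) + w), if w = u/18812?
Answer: 312808204836/4703 ≈ 6.6513e+7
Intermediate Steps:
u = -1520 (u = 7 - (-3)*(-509) = 7 - 1*1527 = 7 - 1527 = -1520)
w = -380/4703 (w = -1520/18812 = -1520*1/18812 = -380/4703 ≈ -0.080799)
(24610 - 48254)*((78 + 59*(-49)) + w) = (24610 - 48254)*((78 + 59*(-49)) - 380/4703) = -23644*((78 - 2891) - 380/4703) = -23644*(-2813 - 380/4703) = -23644*(-13229919/4703) = 312808204836/4703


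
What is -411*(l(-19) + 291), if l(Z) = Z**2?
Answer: -267972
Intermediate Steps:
-411*(l(-19) + 291) = -411*((-19)**2 + 291) = -411*(361 + 291) = -411*652 = -267972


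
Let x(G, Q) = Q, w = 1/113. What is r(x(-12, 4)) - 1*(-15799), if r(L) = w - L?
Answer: 1784836/113 ≈ 15795.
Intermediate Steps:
w = 1/113 ≈ 0.0088496
r(L) = 1/113 - L
r(x(-12, 4)) - 1*(-15799) = (1/113 - 1*4) - 1*(-15799) = (1/113 - 4) + 15799 = -451/113 + 15799 = 1784836/113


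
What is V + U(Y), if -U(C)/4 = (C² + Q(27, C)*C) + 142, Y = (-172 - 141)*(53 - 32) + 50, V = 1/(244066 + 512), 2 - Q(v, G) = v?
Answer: -41786391964751/244578 ≈ -1.7085e+8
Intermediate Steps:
Q(v, G) = 2 - v
V = 1/244578 ≈ 4.0887e-6
Y = -6523 (Y = -313*21 + 50 = -6573 + 50 = -6523)
U(C) = -568 - 4*C² + 100*C (U(C) = -4*((C² + (2 - 1*27)*C) + 142) = -4*((C² + (2 - 27)*C) + 142) = -4*((C² - 25*C) + 142) = -4*(142 + C² - 25*C) = -568 - 4*C² + 100*C)
V + U(Y) = 1/244578 + (-568 - 4*(-6523)² + 100*(-6523)) = 1/244578 + (-568 - 4*42549529 - 652300) = 1/244578 + (-568 - 170198116 - 652300) = 1/244578 - 170850984 = -41786391964751/244578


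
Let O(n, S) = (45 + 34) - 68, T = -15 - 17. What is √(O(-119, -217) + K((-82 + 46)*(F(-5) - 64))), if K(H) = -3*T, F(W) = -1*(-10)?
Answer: √107 ≈ 10.344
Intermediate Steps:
F(W) = 10
T = -32
O(n, S) = 11 (O(n, S) = 79 - 68 = 11)
K(H) = 96 (K(H) = -3*(-32) = 96)
√(O(-119, -217) + K((-82 + 46)*(F(-5) - 64))) = √(11 + 96) = √107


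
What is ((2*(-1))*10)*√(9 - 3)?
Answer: -20*√6 ≈ -48.990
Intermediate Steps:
((2*(-1))*10)*√(9 - 3) = (-2*10)*√6 = -20*√6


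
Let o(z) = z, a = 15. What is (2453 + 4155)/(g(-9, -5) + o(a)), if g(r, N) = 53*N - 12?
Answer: -3304/131 ≈ -25.221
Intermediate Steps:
g(r, N) = -12 + 53*N
(2453 + 4155)/(g(-9, -5) + o(a)) = (2453 + 4155)/((-12 + 53*(-5)) + 15) = 6608/((-12 - 265) + 15) = 6608/(-277 + 15) = 6608/(-262) = 6608*(-1/262) = -3304/131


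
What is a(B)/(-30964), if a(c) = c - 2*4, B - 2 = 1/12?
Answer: 71/371568 ≈ 0.00019108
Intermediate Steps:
B = 25/12 (B = 2 + 1/12 = 25/12 ≈ 2.0833)
a(c) = -8 + c (a(c) = c - 8 = -8 + c)
a(B)/(-30964) = (-8 + 25/12)/(-30964) = -71/12*(-1/30964) = 71/371568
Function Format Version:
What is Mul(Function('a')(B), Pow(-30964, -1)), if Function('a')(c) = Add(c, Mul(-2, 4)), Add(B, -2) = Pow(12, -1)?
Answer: Rational(71, 371568) ≈ 0.00019108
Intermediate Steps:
B = Rational(25, 12) (B = Add(2, Pow(12, -1)) = Add(2, Rational(1, 12)) = Rational(25, 12) ≈ 2.0833)
Function('a')(c) = Add(-8, c) (Function('a')(c) = Add(c, -8) = Add(-8, c))
Mul(Function('a')(B), Pow(-30964, -1)) = Mul(Add(-8, Rational(25, 12)), Pow(-30964, -1)) = Mul(Rational(-71, 12), Rational(-1, 30964)) = Rational(71, 371568)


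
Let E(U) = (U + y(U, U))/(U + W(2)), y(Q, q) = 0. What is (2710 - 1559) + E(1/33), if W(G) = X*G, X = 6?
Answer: 456948/397 ≈ 1151.0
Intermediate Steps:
W(G) = 6*G
E(U) = U/(12 + U) (E(U) = (U + 0)/(U + 6*2) = U/(U + 12) = U/(12 + U))
(2710 - 1559) + E(1/33) = (2710 - 1559) + 1/(33*(12 + 1/33)) = 1151 + 1/(33*(12 + 1/33)) = 1151 + 1/(33*(397/33)) = 1151 + (1/33)*(33/397) = 1151 + 1/397 = 456948/397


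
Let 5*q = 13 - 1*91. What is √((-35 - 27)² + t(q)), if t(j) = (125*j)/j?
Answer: 63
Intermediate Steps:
q = -78/5 (q = (13 - 1*91)/5 = (13 - 91)/5 = (⅕)*(-78) = -78/5 ≈ -15.600)
t(j) = 125
√((-35 - 27)² + t(q)) = √((-35 - 27)² + 125) = √((-62)² + 125) = √(3844 + 125) = √3969 = 63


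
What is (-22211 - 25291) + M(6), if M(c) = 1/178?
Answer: -8455355/178 ≈ -47502.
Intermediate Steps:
M(c) = 1/178
(-22211 - 25291) + M(6) = (-22211 - 25291) + 1/178 = -47502 + 1/178 = -8455355/178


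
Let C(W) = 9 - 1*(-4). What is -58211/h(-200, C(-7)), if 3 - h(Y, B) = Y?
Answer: -58211/203 ≈ -286.75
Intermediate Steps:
C(W) = 13 (C(W) = 9 + 4 = 13)
h(Y, B) = 3 - Y
-58211/h(-200, C(-7)) = -58211/(3 - 1*(-200)) = -58211/(3 + 200) = -58211/203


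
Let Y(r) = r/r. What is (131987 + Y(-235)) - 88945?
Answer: 43043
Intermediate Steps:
Y(r) = 1
(131987 + Y(-235)) - 88945 = (131987 + 1) - 88945 = 131988 - 88945 = 43043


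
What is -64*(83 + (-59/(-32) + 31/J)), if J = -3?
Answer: -14306/3 ≈ -4768.7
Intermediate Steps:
-64*(83 + (-59/(-32) + 31/J)) = -64*(83 + (-59/(-32) + 31/(-3))) = -64*(83 + (-59*(-1/32) + 31*(-1/3))) = -64*(83 + (59/32 - 31/3)) = -64*(83 - 815/96) = -64*7153/96 = -14306/3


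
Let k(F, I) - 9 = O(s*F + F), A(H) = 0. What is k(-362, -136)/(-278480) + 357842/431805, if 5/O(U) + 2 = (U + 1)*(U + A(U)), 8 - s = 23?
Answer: 34132333936113031/41188813089446880 ≈ 0.82868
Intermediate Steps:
s = -15 (s = 8 - 1*23 = 8 - 23 = -15)
O(U) = 5/(-2 + U*(1 + U)) (O(U) = 5/(-2 + (U + 1)*(U + 0)) = 5/(-2 + (1 + U)*U) = 5/(-2 + U*(1 + U)))
k(F, I) = 9 + 5/(-2 - 14*F + 196*F**2) (k(F, I) = 9 + 5/(-2 + (-15*F + F) + (-15*F + F)**2) = 9 + 5/(-2 - 14*F + (-14*F)**2) = 9 + 5/(-2 - 14*F + 196*F**2))
k(-362, -136)/(-278480) + 357842/431805 = ((-13 - 126*(-362) + 1764*(-362)**2)/(2*(-1 - 7*(-362) + 98*(-362)**2)))/(-278480) + 357842/431805 = ((-13 + 45612 + 1764*131044)/(2*(-1 + 2534 + 98*131044)))*(-1/278480) + 357842*(1/431805) = ((-13 + 45612 + 231161616)/(2*(-1 + 2534 + 12842312)))*(-1/278480) + 357842/431805 = ((1/2)*231207215/12844845)*(-1/278480) + 357842/431805 = ((1/2)*(1/12844845)*231207215)*(-1/278480) + 357842/431805 = (46241443/5137938)*(-1/278480) + 357842/431805 = -46241443/1430812974240 + 357842/431805 = 34132333936113031/41188813089446880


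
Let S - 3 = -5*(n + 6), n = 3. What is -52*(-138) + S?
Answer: 7134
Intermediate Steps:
S = -42 (S = 3 - 5*(3 + 6) = 3 - 5*9 = 3 - 45 = -42)
-52*(-138) + S = -52*(-138) - 42 = 7176 - 42 = 7134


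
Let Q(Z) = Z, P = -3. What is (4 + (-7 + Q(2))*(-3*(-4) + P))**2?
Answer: 1681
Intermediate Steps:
(4 + (-7 + Q(2))*(-3*(-4) + P))**2 = (4 + (-7 + 2)*(-3*(-4) - 3))**2 = (4 - 5*(12 - 3))**2 = (4 - 5*9)**2 = (4 - 45)**2 = (-41)**2 = 1681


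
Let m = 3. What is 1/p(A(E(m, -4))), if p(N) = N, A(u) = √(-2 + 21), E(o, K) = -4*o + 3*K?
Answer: √19/19 ≈ 0.22942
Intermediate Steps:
A(u) = √19
1/p(A(E(m, -4))) = 1/(√19) = √19/19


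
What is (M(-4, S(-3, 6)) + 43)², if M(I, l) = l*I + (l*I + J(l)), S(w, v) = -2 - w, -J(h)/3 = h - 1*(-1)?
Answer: 841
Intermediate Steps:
J(h) = -3 - 3*h (J(h) = -3*(h - 1*(-1)) = -3*(h + 1) = -3*(1 + h) = -3 - 3*h)
M(I, l) = -3 - 3*l + 2*I*l (M(I, l) = l*I + (l*I + (-3 - 3*l)) = I*l + (I*l + (-3 - 3*l)) = I*l + (-3 - 3*l + I*l) = -3 - 3*l + 2*I*l)
(M(-4, S(-3, 6)) + 43)² = ((-3 - 3*(-2 - 1*(-3)) + 2*(-4)*(-2 - 1*(-3))) + 43)² = ((-3 - 3*(-2 + 3) + 2*(-4)*(-2 + 3)) + 43)² = ((-3 - 3*1 + 2*(-4)*1) + 43)² = ((-3 - 3 - 8) + 43)² = (-14 + 43)² = 29² = 841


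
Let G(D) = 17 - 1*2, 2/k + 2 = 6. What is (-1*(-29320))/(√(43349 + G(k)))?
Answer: 14660*√10841/10841 ≈ 140.80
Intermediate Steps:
k = ½ (k = 2/(-2 + 6) = 2/4 = 2*(¼) = ½ ≈ 0.50000)
G(D) = 15 (G(D) = 17 - 2 = 15)
(-1*(-29320))/(√(43349 + G(k))) = (-1*(-29320))/(√(43349 + 15)) = 29320/(√43364) = 29320/((2*√10841)) = 29320*(√10841/21682) = 14660*√10841/10841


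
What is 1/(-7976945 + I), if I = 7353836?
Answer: -1/623109 ≈ -1.6049e-6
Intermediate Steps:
1/(-7976945 + I) = 1/(-7976945 + 7353836) = 1/(-623109) = -1/623109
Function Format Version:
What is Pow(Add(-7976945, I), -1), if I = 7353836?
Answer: Rational(-1, 623109) ≈ -1.6049e-6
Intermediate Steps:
Pow(Add(-7976945, I), -1) = Pow(Add(-7976945, 7353836), -1) = Pow(-623109, -1) = Rational(-1, 623109)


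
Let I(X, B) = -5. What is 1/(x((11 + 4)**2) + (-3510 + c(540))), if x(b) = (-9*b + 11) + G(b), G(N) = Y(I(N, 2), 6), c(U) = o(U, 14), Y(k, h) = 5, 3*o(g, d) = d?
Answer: -3/16543 ≈ -0.00018135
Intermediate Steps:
o(g, d) = d/3
c(U) = 14/3 (c(U) = (1/3)*14 = 14/3)
G(N) = 5
x(b) = 16 - 9*b (x(b) = (-9*b + 11) + 5 = (11 - 9*b) + 5 = 16 - 9*b)
1/(x((11 + 4)**2) + (-3510 + c(540))) = 1/((16 - 9*(11 + 4)**2) + (-3510 + 14/3)) = 1/((16 - 9*15**2) - 10516/3) = 1/((16 - 9*225) - 10516/3) = 1/((16 - 2025) - 10516/3) = 1/(-2009 - 10516/3) = 1/(-16543/3) = -3/16543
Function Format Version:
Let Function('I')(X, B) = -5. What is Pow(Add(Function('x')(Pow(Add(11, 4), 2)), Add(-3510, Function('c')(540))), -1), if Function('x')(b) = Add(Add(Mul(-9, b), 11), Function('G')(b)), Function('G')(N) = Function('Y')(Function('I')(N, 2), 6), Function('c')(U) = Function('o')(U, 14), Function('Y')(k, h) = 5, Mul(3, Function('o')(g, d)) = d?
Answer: Rational(-3, 16543) ≈ -0.00018135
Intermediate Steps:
Function('o')(g, d) = Mul(Rational(1, 3), d)
Function('c')(U) = Rational(14, 3) (Function('c')(U) = Mul(Rational(1, 3), 14) = Rational(14, 3))
Function('G')(N) = 5
Function('x')(b) = Add(16, Mul(-9, b)) (Function('x')(b) = Add(Add(Mul(-9, b), 11), 5) = Add(Add(11, Mul(-9, b)), 5) = Add(16, Mul(-9, b)))
Pow(Add(Function('x')(Pow(Add(11, 4), 2)), Add(-3510, Function('c')(540))), -1) = Pow(Add(Add(16, Mul(-9, Pow(Add(11, 4), 2))), Add(-3510, Rational(14, 3))), -1) = Pow(Add(Add(16, Mul(-9, Pow(15, 2))), Rational(-10516, 3)), -1) = Pow(Add(Add(16, Mul(-9, 225)), Rational(-10516, 3)), -1) = Pow(Add(Add(16, -2025), Rational(-10516, 3)), -1) = Pow(Add(-2009, Rational(-10516, 3)), -1) = Pow(Rational(-16543, 3), -1) = Rational(-3, 16543)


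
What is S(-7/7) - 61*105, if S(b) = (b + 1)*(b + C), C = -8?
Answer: -6405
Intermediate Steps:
S(b) = (1 + b)*(-8 + b) (S(b) = (b + 1)*(b - 8) = (1 + b)*(-8 + b))
S(-7/7) - 61*105 = (-8 + (-7/7)² - (-49)/7) - 61*105 = (-8 + (-7*⅐)² - (-49)/7) - 6405 = (-8 + (-1)² - 7*(-1)) - 6405 = (-8 + 1 + 7) - 6405 = 0 - 6405 = -6405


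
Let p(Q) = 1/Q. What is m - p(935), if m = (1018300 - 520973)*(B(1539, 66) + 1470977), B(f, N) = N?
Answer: 684036090927034/935 ≈ 7.3159e+11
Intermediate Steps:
m = 731589402061 (m = (1018300 - 520973)*(66 + 1470977) = 497327*1471043 = 731589402061)
m - p(935) = 731589402061 - 1/935 = 684036090927034/935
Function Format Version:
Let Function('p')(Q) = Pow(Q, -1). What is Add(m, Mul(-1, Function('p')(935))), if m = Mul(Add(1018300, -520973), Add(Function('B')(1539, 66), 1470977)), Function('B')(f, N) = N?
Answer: Rational(684036090927034, 935) ≈ 7.3159e+11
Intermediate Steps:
m = 731589402061 (m = Mul(Add(1018300, -520973), Add(66, 1470977)) = Mul(497327, 1471043) = 731589402061)
Add(m, Mul(-1, Function('p')(935))) = Add(731589402061, Mul(-1, Pow(935, -1))) = Add(731589402061, Mul(-1, Rational(1, 935))) = Add(731589402061, Rational(-1, 935)) = Rational(684036090927034, 935)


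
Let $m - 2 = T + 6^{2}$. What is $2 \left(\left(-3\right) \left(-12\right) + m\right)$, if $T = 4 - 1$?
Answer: $154$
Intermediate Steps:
$T = 3$ ($T = 4 - 1 = 3$)
$m = 41$ ($m = 2 + \left(3 + 6^{2}\right) = 2 + \left(3 + 36\right) = 2 + 39 = 41$)
$2 \left(\left(-3\right) \left(-12\right) + m\right) = 2 \left(\left(-3\right) \left(-12\right) + 41\right) = 2 \left(36 + 41\right) = 2 \cdot 77 = 154$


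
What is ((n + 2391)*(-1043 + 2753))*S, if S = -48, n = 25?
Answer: -198305280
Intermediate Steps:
((n + 2391)*(-1043 + 2753))*S = ((25 + 2391)*(-1043 + 2753))*(-48) = (2416*1710)*(-48) = 4131360*(-48) = -198305280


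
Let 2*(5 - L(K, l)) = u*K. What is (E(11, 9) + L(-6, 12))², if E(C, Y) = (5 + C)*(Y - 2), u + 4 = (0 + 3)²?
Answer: 17424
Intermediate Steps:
u = 5 (u = -4 + (0 + 3)² = -4 + 3² = -4 + 9 = 5)
E(C, Y) = (-2 + Y)*(5 + C) (E(C, Y) = (5 + C)*(-2 + Y) = (-2 + Y)*(5 + C))
L(K, l) = 5 - 5*K/2
(E(11, 9) + L(-6, 12))² = ((-10 - 2*11 + 5*9 + 11*9) + (5 - 5/2*(-6)))² = ((-10 - 22 + 45 + 99) + (5 + 15))² = (112 + 20)² = 132² = 17424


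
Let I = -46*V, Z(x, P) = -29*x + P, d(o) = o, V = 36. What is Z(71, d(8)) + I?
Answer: -3707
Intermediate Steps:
Z(x, P) = P - 29*x
I = -1656 (I = -46*36 = -1656)
Z(71, d(8)) + I = (8 - 29*71) - 1656 = (8 - 2059) - 1656 = -2051 - 1656 = -3707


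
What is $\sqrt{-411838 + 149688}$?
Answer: $35 i \sqrt{214} \approx 512.01 i$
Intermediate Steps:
$\sqrt{-411838 + 149688} = \sqrt{-262150} = 35 i \sqrt{214}$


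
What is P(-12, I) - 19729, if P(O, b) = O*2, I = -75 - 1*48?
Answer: -19753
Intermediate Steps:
I = -123 (I = -75 - 48 = -123)
P(O, b) = 2*O
P(-12, I) - 19729 = 2*(-12) - 19729 = -24 - 19729 = -19753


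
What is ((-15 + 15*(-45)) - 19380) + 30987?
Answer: 10917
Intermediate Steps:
((-15 + 15*(-45)) - 19380) + 30987 = ((-15 - 675) - 19380) + 30987 = (-690 - 19380) + 30987 = -20070 + 30987 = 10917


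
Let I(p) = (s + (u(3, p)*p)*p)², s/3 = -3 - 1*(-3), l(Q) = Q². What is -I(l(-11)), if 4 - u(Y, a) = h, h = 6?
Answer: -857435524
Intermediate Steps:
u(Y, a) = -2 (u(Y, a) = 4 - 1*6 = 4 - 6 = -2)
s = 0 (s = 3*(-3 - 1*(-3)) = 3*(-3 + 3) = 3*0 = 0)
I(p) = 4*p⁴ (I(p) = (0 + (-2*p)*p)² = (0 - 2*p²)² = (-2*p²)² = 4*p⁴)
-I(l(-11)) = -4*((-11)²)⁴ = -4*121⁴ = -4*214358881 = -1*857435524 = -857435524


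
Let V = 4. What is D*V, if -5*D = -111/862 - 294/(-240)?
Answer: -18899/21550 ≈ -0.87698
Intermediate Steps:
D = -18899/86200 (D = -(-111/862 - 294/(-240))/5 = -(-111*1/862 - 294*(-1/240))/5 = -(-111/862 + 49/40)/5 = -⅕*18899/17240 = -18899/86200 ≈ -0.21925)
D*V = -18899/86200*4 = -18899/21550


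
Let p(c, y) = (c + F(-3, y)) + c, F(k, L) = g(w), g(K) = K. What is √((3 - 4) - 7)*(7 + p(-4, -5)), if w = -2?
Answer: -6*I*√2 ≈ -8.4853*I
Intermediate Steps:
F(k, L) = -2
p(c, y) = -2 + 2*c (p(c, y) = (c - 2) + c = (-2 + c) + c = -2 + 2*c)
√((3 - 4) - 7)*(7 + p(-4, -5)) = √((3 - 4) - 7)*(7 + (-2 + 2*(-4))) = √(-1 - 7)*(7 + (-2 - 8)) = √(-8)*(7 - 10) = (2*I*√2)*(-3) = -6*I*√2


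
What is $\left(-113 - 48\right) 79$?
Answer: $-12719$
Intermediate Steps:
$\left(-113 - 48\right) 79 = \left(-161\right) 79 = -12719$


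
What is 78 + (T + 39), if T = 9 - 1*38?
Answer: 88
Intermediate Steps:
T = -29 (T = 9 - 38 = -29)
78 + (T + 39) = 78 + (-29 + 39) = 78 + 10 = 88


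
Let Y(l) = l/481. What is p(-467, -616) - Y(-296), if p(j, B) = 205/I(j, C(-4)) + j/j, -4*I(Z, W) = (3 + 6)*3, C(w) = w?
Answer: -10093/351 ≈ -28.755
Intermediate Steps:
Y(l) = l/481 (Y(l) = l*(1/481) = l/481)
I(Z, W) = -27/4 (I(Z, W) = -(3 + 6)*3/4 = -9*3/4 = -1/4*27 = -27/4)
p(j, B) = -793/27 (p(j, B) = 205/(-27/4) + j/j = 205*(-4/27) + 1 = -820/27 + 1 = -793/27)
p(-467, -616) - Y(-296) = -793/27 - (-296)/481 = -793/27 - 1*(-8/13) = -793/27 + 8/13 = -10093/351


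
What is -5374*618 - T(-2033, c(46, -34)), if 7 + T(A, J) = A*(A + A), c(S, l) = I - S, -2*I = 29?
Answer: -11587303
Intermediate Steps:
I = -29/2 (I = -½*29 = -29/2 ≈ -14.500)
c(S, l) = -29/2 - S
T(A, J) = -7 + 2*A² (T(A, J) = -7 + A*(A + A) = -7 + A*(2*A) = -7 + 2*A²)
-5374*618 - T(-2033, c(46, -34)) = -5374*618 - (-7 + 2*(-2033)²) = -3321132 - (-7 + 2*4133089) = -3321132 - (-7 + 8266178) = -3321132 - 1*8266171 = -3321132 - 8266171 = -11587303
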